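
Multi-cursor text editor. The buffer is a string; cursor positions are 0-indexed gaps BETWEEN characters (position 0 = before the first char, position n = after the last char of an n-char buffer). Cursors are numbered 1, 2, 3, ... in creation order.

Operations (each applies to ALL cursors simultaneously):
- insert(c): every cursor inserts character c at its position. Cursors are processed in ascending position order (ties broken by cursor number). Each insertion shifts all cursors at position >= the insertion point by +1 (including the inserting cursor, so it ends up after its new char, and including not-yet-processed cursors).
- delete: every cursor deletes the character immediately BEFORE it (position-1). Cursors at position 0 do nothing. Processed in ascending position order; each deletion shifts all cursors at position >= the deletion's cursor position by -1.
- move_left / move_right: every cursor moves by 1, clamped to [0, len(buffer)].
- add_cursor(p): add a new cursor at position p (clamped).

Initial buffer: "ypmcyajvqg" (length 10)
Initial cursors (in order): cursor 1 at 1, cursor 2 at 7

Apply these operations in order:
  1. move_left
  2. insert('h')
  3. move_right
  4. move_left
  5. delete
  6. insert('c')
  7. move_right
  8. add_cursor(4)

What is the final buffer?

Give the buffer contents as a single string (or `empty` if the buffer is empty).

After op 1 (move_left): buffer="ypmcyajvqg" (len 10), cursors c1@0 c2@6, authorship ..........
After op 2 (insert('h')): buffer="hypmcyahjvqg" (len 12), cursors c1@1 c2@8, authorship 1......2....
After op 3 (move_right): buffer="hypmcyahjvqg" (len 12), cursors c1@2 c2@9, authorship 1......2....
After op 4 (move_left): buffer="hypmcyahjvqg" (len 12), cursors c1@1 c2@8, authorship 1......2....
After op 5 (delete): buffer="ypmcyajvqg" (len 10), cursors c1@0 c2@6, authorship ..........
After op 6 (insert('c')): buffer="cypmcyacjvqg" (len 12), cursors c1@1 c2@8, authorship 1......2....
After op 7 (move_right): buffer="cypmcyacjvqg" (len 12), cursors c1@2 c2@9, authorship 1......2....
After op 8 (add_cursor(4)): buffer="cypmcyacjvqg" (len 12), cursors c1@2 c3@4 c2@9, authorship 1......2....

Answer: cypmcyacjvqg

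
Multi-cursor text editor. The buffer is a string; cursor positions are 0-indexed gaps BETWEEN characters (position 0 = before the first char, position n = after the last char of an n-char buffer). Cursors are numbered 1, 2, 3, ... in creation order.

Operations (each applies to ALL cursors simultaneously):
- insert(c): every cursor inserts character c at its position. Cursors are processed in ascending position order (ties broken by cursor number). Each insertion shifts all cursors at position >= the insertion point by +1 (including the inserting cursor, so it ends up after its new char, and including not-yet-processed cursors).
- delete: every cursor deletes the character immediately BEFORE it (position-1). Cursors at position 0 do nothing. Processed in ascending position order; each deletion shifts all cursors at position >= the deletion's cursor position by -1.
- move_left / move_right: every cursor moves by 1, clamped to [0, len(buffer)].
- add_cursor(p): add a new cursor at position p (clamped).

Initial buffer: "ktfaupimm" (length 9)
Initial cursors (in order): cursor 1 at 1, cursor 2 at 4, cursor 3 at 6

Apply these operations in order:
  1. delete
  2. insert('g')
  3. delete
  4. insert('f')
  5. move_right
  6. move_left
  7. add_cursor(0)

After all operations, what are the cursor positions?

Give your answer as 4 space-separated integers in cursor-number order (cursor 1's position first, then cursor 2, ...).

After op 1 (delete): buffer="tfuimm" (len 6), cursors c1@0 c2@2 c3@3, authorship ......
After op 2 (insert('g')): buffer="gtfgugimm" (len 9), cursors c1@1 c2@4 c3@6, authorship 1..2.3...
After op 3 (delete): buffer="tfuimm" (len 6), cursors c1@0 c2@2 c3@3, authorship ......
After op 4 (insert('f')): buffer="ftffufimm" (len 9), cursors c1@1 c2@4 c3@6, authorship 1..2.3...
After op 5 (move_right): buffer="ftffufimm" (len 9), cursors c1@2 c2@5 c3@7, authorship 1..2.3...
After op 6 (move_left): buffer="ftffufimm" (len 9), cursors c1@1 c2@4 c3@6, authorship 1..2.3...
After op 7 (add_cursor(0)): buffer="ftffufimm" (len 9), cursors c4@0 c1@1 c2@4 c3@6, authorship 1..2.3...

Answer: 1 4 6 0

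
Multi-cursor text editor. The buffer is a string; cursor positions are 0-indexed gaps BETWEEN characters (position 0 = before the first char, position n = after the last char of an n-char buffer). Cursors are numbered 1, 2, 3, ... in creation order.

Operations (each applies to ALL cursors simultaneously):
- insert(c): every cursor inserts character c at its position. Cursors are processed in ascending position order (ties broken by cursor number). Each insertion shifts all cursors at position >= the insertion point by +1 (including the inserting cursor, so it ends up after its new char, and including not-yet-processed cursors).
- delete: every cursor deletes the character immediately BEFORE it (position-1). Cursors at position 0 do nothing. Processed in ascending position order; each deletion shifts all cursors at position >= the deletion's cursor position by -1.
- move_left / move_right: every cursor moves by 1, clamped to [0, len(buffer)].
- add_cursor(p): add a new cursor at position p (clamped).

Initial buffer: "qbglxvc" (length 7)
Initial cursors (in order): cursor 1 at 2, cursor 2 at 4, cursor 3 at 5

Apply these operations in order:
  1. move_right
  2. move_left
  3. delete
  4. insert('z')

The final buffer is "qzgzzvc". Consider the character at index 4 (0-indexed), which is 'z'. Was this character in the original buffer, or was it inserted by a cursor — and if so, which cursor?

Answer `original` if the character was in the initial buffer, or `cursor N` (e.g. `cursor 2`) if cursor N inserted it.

After op 1 (move_right): buffer="qbglxvc" (len 7), cursors c1@3 c2@5 c3@6, authorship .......
After op 2 (move_left): buffer="qbglxvc" (len 7), cursors c1@2 c2@4 c3@5, authorship .......
After op 3 (delete): buffer="qgvc" (len 4), cursors c1@1 c2@2 c3@2, authorship ....
After op 4 (insert('z')): buffer="qzgzzvc" (len 7), cursors c1@2 c2@5 c3@5, authorship .1.23..
Authorship (.=original, N=cursor N): . 1 . 2 3 . .
Index 4: author = 3

Answer: cursor 3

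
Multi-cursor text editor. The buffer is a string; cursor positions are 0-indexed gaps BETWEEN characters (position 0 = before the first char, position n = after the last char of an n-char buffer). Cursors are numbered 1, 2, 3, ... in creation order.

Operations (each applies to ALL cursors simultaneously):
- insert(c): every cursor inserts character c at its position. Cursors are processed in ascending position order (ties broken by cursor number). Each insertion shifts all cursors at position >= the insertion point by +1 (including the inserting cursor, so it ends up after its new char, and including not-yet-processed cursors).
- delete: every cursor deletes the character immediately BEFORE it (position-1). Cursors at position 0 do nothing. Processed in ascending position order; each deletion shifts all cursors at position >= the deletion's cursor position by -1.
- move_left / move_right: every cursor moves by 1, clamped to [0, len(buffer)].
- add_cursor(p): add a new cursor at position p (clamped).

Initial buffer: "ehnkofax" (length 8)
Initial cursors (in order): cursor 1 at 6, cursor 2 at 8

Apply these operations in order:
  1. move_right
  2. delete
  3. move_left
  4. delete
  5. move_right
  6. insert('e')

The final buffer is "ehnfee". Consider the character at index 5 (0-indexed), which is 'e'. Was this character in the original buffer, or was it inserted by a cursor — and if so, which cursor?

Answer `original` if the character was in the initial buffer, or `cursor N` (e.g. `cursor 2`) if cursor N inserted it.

Answer: cursor 2

Derivation:
After op 1 (move_right): buffer="ehnkofax" (len 8), cursors c1@7 c2@8, authorship ........
After op 2 (delete): buffer="ehnkof" (len 6), cursors c1@6 c2@6, authorship ......
After op 3 (move_left): buffer="ehnkof" (len 6), cursors c1@5 c2@5, authorship ......
After op 4 (delete): buffer="ehnf" (len 4), cursors c1@3 c2@3, authorship ....
After op 5 (move_right): buffer="ehnf" (len 4), cursors c1@4 c2@4, authorship ....
After op 6 (insert('e')): buffer="ehnfee" (len 6), cursors c1@6 c2@6, authorship ....12
Authorship (.=original, N=cursor N): . . . . 1 2
Index 5: author = 2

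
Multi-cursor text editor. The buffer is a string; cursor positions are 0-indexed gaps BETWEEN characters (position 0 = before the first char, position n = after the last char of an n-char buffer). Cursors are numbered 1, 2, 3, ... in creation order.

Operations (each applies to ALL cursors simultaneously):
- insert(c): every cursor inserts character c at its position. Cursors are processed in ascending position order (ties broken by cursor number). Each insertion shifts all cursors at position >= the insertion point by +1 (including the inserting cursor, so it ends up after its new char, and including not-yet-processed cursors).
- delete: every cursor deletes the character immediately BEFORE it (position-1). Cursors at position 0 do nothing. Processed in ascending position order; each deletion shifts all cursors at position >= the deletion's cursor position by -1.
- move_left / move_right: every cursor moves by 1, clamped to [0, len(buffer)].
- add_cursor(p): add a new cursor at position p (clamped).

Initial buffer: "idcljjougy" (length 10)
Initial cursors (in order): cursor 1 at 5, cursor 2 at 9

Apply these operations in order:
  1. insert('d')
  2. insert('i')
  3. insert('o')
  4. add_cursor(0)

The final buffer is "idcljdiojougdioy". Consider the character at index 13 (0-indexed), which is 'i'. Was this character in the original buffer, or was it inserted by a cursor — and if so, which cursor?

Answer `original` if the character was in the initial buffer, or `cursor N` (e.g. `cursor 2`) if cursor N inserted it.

After op 1 (insert('d')): buffer="idcljdjougdy" (len 12), cursors c1@6 c2@11, authorship .....1....2.
After op 2 (insert('i')): buffer="idcljdijougdiy" (len 14), cursors c1@7 c2@13, authorship .....11....22.
After op 3 (insert('o')): buffer="idcljdiojougdioy" (len 16), cursors c1@8 c2@15, authorship .....111....222.
After op 4 (add_cursor(0)): buffer="idcljdiojougdioy" (len 16), cursors c3@0 c1@8 c2@15, authorship .....111....222.
Authorship (.=original, N=cursor N): . . . . . 1 1 1 . . . . 2 2 2 .
Index 13: author = 2

Answer: cursor 2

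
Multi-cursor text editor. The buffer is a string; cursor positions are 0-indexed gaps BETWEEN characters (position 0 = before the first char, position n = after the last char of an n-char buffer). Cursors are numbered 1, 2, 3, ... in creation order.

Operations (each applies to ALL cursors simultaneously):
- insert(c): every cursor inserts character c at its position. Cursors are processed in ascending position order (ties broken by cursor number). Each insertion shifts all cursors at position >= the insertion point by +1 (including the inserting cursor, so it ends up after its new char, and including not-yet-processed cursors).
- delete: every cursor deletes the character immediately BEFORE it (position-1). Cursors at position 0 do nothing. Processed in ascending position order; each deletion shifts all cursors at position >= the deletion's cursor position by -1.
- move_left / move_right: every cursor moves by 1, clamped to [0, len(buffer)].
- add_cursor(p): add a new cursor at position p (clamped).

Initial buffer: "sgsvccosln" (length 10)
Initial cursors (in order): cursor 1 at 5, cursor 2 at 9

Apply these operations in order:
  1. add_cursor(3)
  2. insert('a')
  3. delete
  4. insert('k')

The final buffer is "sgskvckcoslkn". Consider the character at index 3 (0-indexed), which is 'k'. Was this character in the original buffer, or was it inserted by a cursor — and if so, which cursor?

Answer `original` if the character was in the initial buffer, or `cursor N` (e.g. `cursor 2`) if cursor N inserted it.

After op 1 (add_cursor(3)): buffer="sgsvccosln" (len 10), cursors c3@3 c1@5 c2@9, authorship ..........
After op 2 (insert('a')): buffer="sgsavcacoslan" (len 13), cursors c3@4 c1@7 c2@12, authorship ...3..1....2.
After op 3 (delete): buffer="sgsvccosln" (len 10), cursors c3@3 c1@5 c2@9, authorship ..........
After op 4 (insert('k')): buffer="sgskvckcoslkn" (len 13), cursors c3@4 c1@7 c2@12, authorship ...3..1....2.
Authorship (.=original, N=cursor N): . . . 3 . . 1 . . . . 2 .
Index 3: author = 3

Answer: cursor 3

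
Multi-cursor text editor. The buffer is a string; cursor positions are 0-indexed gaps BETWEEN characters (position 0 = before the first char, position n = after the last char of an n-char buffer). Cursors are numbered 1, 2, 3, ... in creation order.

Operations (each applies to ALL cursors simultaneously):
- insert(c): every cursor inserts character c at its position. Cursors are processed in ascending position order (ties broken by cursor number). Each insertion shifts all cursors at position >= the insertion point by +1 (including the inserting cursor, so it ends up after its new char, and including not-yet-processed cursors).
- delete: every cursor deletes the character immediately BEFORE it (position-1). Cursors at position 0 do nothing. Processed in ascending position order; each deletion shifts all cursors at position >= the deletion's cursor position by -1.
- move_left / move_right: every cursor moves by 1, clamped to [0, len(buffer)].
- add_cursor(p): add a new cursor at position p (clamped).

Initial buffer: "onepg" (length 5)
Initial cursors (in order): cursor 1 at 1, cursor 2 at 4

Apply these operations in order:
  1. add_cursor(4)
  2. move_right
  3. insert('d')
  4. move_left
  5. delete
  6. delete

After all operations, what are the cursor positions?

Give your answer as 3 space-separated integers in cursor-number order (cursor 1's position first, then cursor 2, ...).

Answer: 0 1 1

Derivation:
After op 1 (add_cursor(4)): buffer="onepg" (len 5), cursors c1@1 c2@4 c3@4, authorship .....
After op 2 (move_right): buffer="onepg" (len 5), cursors c1@2 c2@5 c3@5, authorship .....
After op 3 (insert('d')): buffer="ondepgdd" (len 8), cursors c1@3 c2@8 c3@8, authorship ..1...23
After op 4 (move_left): buffer="ondepgdd" (len 8), cursors c1@2 c2@7 c3@7, authorship ..1...23
After op 5 (delete): buffer="odepd" (len 5), cursors c1@1 c2@4 c3@4, authorship .1..3
After op 6 (delete): buffer="dd" (len 2), cursors c1@0 c2@1 c3@1, authorship 13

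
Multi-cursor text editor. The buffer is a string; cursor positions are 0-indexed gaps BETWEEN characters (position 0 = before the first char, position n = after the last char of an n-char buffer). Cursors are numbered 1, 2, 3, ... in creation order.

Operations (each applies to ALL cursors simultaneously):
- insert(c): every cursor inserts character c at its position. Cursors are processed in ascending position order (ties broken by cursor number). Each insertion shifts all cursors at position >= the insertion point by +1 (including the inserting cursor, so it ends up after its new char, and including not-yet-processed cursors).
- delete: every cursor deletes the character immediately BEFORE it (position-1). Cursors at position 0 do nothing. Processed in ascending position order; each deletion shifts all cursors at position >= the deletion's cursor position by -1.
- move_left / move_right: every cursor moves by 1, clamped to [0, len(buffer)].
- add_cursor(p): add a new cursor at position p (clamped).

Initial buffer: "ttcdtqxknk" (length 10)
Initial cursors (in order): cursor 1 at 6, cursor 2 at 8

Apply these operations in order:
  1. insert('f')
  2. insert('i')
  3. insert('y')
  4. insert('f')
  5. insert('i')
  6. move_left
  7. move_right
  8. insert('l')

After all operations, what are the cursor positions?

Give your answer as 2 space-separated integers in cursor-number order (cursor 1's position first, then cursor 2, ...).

After op 1 (insert('f')): buffer="ttcdtqfxkfnk" (len 12), cursors c1@7 c2@10, authorship ......1..2..
After op 2 (insert('i')): buffer="ttcdtqfixkfink" (len 14), cursors c1@8 c2@12, authorship ......11..22..
After op 3 (insert('y')): buffer="ttcdtqfiyxkfiynk" (len 16), cursors c1@9 c2@14, authorship ......111..222..
After op 4 (insert('f')): buffer="ttcdtqfiyfxkfiyfnk" (len 18), cursors c1@10 c2@16, authorship ......1111..2222..
After op 5 (insert('i')): buffer="ttcdtqfiyfixkfiyfink" (len 20), cursors c1@11 c2@18, authorship ......11111..22222..
After op 6 (move_left): buffer="ttcdtqfiyfixkfiyfink" (len 20), cursors c1@10 c2@17, authorship ......11111..22222..
After op 7 (move_right): buffer="ttcdtqfiyfixkfiyfink" (len 20), cursors c1@11 c2@18, authorship ......11111..22222..
After op 8 (insert('l')): buffer="ttcdtqfiyfilxkfiyfilnk" (len 22), cursors c1@12 c2@20, authorship ......111111..222222..

Answer: 12 20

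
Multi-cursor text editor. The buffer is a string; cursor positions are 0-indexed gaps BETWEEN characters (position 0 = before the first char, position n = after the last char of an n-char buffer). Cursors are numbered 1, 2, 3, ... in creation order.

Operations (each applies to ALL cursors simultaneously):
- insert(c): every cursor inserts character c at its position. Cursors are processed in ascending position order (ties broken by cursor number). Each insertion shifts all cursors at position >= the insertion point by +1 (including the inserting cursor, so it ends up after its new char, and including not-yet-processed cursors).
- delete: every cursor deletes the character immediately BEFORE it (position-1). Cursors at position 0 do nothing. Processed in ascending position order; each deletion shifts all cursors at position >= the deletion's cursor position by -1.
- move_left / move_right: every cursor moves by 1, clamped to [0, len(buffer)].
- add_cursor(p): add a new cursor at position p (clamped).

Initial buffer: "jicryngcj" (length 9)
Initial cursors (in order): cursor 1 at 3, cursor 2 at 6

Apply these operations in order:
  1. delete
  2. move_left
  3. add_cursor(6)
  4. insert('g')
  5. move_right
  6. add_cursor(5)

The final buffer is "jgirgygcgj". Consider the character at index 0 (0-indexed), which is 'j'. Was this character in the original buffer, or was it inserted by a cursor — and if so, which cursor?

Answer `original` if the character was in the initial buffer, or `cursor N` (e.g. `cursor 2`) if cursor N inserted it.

Answer: original

Derivation:
After op 1 (delete): buffer="jirygcj" (len 7), cursors c1@2 c2@4, authorship .......
After op 2 (move_left): buffer="jirygcj" (len 7), cursors c1@1 c2@3, authorship .......
After op 3 (add_cursor(6)): buffer="jirygcj" (len 7), cursors c1@1 c2@3 c3@6, authorship .......
After op 4 (insert('g')): buffer="jgirgygcgj" (len 10), cursors c1@2 c2@5 c3@9, authorship .1..2...3.
After op 5 (move_right): buffer="jgirgygcgj" (len 10), cursors c1@3 c2@6 c3@10, authorship .1..2...3.
After op 6 (add_cursor(5)): buffer="jgirgygcgj" (len 10), cursors c1@3 c4@5 c2@6 c3@10, authorship .1..2...3.
Authorship (.=original, N=cursor N): . 1 . . 2 . . . 3 .
Index 0: author = original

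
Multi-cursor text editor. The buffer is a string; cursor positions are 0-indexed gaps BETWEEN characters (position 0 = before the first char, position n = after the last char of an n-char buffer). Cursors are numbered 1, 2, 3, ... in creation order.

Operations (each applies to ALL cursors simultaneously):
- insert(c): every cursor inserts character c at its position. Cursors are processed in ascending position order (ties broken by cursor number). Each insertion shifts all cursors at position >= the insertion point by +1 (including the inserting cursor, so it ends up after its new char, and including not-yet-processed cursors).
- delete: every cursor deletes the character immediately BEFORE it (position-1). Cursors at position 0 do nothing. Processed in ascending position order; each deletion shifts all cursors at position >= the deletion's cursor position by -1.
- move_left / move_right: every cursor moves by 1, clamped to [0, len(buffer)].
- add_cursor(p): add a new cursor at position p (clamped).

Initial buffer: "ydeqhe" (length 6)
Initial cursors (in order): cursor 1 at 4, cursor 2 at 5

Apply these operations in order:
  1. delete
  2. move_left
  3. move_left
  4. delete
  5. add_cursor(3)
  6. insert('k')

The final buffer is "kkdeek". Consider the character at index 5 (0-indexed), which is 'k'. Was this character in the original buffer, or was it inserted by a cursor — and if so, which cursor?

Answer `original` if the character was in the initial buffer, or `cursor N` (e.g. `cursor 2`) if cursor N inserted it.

Answer: cursor 3

Derivation:
After op 1 (delete): buffer="ydee" (len 4), cursors c1@3 c2@3, authorship ....
After op 2 (move_left): buffer="ydee" (len 4), cursors c1@2 c2@2, authorship ....
After op 3 (move_left): buffer="ydee" (len 4), cursors c1@1 c2@1, authorship ....
After op 4 (delete): buffer="dee" (len 3), cursors c1@0 c2@0, authorship ...
After op 5 (add_cursor(3)): buffer="dee" (len 3), cursors c1@0 c2@0 c3@3, authorship ...
After op 6 (insert('k')): buffer="kkdeek" (len 6), cursors c1@2 c2@2 c3@6, authorship 12...3
Authorship (.=original, N=cursor N): 1 2 . . . 3
Index 5: author = 3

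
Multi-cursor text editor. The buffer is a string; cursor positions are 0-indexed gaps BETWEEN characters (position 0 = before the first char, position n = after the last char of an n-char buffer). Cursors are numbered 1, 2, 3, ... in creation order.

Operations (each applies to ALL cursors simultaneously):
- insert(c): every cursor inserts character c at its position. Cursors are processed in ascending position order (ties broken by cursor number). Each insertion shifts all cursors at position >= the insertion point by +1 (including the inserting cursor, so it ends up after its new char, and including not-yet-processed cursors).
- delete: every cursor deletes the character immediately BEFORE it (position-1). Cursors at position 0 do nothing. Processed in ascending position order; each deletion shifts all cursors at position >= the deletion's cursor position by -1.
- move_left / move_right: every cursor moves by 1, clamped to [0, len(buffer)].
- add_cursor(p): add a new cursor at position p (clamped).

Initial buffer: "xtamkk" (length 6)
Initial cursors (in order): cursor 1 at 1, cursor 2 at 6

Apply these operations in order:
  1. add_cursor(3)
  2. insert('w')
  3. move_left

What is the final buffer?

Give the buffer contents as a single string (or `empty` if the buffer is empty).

Answer: xwtawmkkw

Derivation:
After op 1 (add_cursor(3)): buffer="xtamkk" (len 6), cursors c1@1 c3@3 c2@6, authorship ......
After op 2 (insert('w')): buffer="xwtawmkkw" (len 9), cursors c1@2 c3@5 c2@9, authorship .1..3...2
After op 3 (move_left): buffer="xwtawmkkw" (len 9), cursors c1@1 c3@4 c2@8, authorship .1..3...2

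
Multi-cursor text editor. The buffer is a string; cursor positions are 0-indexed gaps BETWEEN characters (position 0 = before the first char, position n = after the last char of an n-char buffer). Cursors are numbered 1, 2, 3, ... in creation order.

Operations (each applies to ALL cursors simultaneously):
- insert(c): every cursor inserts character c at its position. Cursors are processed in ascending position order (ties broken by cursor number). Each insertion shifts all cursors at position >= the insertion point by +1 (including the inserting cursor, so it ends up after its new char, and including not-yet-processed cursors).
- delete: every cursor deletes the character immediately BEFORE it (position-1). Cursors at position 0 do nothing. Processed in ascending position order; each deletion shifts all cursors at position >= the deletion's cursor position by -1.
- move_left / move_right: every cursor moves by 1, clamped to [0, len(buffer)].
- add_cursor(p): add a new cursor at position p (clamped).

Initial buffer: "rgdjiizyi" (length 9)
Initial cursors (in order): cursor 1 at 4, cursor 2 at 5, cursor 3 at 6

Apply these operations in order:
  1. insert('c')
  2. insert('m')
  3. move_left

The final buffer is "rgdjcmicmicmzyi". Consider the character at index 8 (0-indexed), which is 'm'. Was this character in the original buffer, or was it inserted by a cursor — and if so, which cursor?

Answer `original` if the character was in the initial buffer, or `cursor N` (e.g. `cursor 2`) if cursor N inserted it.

After op 1 (insert('c')): buffer="rgdjciciczyi" (len 12), cursors c1@5 c2@7 c3@9, authorship ....1.2.3...
After op 2 (insert('m')): buffer="rgdjcmicmicmzyi" (len 15), cursors c1@6 c2@9 c3@12, authorship ....11.22.33...
After op 3 (move_left): buffer="rgdjcmicmicmzyi" (len 15), cursors c1@5 c2@8 c3@11, authorship ....11.22.33...
Authorship (.=original, N=cursor N): . . . . 1 1 . 2 2 . 3 3 . . .
Index 8: author = 2

Answer: cursor 2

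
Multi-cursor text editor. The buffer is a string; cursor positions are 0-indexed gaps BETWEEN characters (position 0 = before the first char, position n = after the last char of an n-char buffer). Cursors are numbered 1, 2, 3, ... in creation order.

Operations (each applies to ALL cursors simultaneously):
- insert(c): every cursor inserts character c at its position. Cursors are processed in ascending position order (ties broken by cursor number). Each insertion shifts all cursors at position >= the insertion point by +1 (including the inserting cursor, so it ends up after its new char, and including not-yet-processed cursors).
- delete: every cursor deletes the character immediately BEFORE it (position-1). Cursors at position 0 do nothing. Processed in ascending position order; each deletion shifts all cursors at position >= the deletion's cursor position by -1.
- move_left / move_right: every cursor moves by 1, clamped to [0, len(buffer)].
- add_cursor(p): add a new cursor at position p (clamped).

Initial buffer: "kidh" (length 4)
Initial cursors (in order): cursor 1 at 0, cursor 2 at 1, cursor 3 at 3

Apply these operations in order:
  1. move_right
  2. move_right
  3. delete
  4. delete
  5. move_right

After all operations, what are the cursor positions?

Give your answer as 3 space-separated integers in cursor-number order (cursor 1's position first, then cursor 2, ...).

After op 1 (move_right): buffer="kidh" (len 4), cursors c1@1 c2@2 c3@4, authorship ....
After op 2 (move_right): buffer="kidh" (len 4), cursors c1@2 c2@3 c3@4, authorship ....
After op 3 (delete): buffer="k" (len 1), cursors c1@1 c2@1 c3@1, authorship .
After op 4 (delete): buffer="" (len 0), cursors c1@0 c2@0 c3@0, authorship 
After op 5 (move_right): buffer="" (len 0), cursors c1@0 c2@0 c3@0, authorship 

Answer: 0 0 0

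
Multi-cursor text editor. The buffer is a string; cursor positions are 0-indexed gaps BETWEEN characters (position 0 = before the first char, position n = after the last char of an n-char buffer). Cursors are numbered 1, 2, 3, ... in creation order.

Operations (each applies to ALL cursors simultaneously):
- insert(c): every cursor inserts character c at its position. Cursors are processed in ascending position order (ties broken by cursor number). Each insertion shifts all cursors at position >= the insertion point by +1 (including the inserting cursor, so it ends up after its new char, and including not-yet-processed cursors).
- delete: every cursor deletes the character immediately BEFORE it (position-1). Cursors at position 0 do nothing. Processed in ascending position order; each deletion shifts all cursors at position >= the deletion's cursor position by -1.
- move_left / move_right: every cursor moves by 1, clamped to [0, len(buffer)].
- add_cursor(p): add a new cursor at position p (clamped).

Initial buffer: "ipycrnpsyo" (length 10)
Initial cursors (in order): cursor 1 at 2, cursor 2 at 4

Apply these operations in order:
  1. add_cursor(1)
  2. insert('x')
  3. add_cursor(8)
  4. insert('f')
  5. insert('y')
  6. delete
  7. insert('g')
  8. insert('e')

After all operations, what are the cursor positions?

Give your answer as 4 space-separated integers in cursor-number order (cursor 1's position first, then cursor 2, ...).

After op 1 (add_cursor(1)): buffer="ipycrnpsyo" (len 10), cursors c3@1 c1@2 c2@4, authorship ..........
After op 2 (insert('x')): buffer="ixpxycxrnpsyo" (len 13), cursors c3@2 c1@4 c2@7, authorship .3.1..2......
After op 3 (add_cursor(8)): buffer="ixpxycxrnpsyo" (len 13), cursors c3@2 c1@4 c2@7 c4@8, authorship .3.1..2......
After op 4 (insert('f')): buffer="ixfpxfycxfrfnpsyo" (len 17), cursors c3@3 c1@6 c2@10 c4@12, authorship .33.11..22.4.....
After op 5 (insert('y')): buffer="ixfypxfyycxfyrfynpsyo" (len 21), cursors c3@4 c1@8 c2@13 c4@16, authorship .333.111..222.44.....
After op 6 (delete): buffer="ixfpxfycxfrfnpsyo" (len 17), cursors c3@3 c1@6 c2@10 c4@12, authorship .33.11..22.4.....
After op 7 (insert('g')): buffer="ixfgpxfgycxfgrfgnpsyo" (len 21), cursors c3@4 c1@8 c2@13 c4@16, authorship .333.111..222.44.....
After op 8 (insert('e')): buffer="ixfgepxfgeycxfgerfgenpsyo" (len 25), cursors c3@5 c1@10 c2@16 c4@20, authorship .3333.1111..2222.444.....

Answer: 10 16 5 20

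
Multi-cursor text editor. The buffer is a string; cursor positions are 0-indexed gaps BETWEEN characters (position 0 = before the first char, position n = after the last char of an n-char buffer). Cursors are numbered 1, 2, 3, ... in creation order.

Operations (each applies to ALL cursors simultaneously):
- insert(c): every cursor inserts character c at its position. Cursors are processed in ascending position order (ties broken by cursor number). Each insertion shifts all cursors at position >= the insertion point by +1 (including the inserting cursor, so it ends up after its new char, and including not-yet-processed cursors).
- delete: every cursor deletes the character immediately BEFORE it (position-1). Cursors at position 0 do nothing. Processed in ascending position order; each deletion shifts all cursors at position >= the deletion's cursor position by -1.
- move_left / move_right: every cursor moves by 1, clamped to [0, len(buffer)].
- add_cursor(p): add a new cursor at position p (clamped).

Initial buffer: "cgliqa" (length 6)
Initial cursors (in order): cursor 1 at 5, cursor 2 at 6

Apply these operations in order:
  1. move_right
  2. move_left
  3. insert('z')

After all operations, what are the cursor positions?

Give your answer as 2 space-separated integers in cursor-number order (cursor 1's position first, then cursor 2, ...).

After op 1 (move_right): buffer="cgliqa" (len 6), cursors c1@6 c2@6, authorship ......
After op 2 (move_left): buffer="cgliqa" (len 6), cursors c1@5 c2@5, authorship ......
After op 3 (insert('z')): buffer="cgliqzza" (len 8), cursors c1@7 c2@7, authorship .....12.

Answer: 7 7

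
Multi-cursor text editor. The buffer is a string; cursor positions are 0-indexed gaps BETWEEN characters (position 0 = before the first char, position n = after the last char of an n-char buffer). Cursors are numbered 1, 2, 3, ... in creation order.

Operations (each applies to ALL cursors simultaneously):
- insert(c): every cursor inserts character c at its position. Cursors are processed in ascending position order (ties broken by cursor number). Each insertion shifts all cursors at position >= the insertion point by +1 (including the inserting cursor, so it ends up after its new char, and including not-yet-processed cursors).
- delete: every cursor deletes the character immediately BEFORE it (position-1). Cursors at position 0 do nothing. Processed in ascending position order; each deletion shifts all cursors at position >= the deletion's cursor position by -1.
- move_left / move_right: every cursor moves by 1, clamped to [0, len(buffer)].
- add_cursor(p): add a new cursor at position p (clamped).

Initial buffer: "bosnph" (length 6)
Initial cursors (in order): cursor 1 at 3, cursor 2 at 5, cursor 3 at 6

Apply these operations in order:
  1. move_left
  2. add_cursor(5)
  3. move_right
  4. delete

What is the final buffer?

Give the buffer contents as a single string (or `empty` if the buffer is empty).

After op 1 (move_left): buffer="bosnph" (len 6), cursors c1@2 c2@4 c3@5, authorship ......
After op 2 (add_cursor(5)): buffer="bosnph" (len 6), cursors c1@2 c2@4 c3@5 c4@5, authorship ......
After op 3 (move_right): buffer="bosnph" (len 6), cursors c1@3 c2@5 c3@6 c4@6, authorship ......
After op 4 (delete): buffer="bo" (len 2), cursors c1@2 c2@2 c3@2 c4@2, authorship ..

Answer: bo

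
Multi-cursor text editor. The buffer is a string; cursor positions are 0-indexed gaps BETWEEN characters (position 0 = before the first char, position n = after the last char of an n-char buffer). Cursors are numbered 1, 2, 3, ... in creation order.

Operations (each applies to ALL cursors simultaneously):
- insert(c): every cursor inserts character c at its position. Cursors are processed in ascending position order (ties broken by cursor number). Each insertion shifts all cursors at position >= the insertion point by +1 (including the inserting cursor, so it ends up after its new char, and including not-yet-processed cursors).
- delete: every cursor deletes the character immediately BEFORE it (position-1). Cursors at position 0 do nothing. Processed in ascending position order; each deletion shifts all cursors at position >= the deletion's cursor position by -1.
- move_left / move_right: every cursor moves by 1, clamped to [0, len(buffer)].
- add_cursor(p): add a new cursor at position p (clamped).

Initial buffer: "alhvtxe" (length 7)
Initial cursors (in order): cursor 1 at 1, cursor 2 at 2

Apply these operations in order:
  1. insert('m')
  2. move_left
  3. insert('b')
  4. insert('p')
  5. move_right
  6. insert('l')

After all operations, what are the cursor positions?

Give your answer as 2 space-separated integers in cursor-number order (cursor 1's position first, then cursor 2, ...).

After op 1 (insert('m')): buffer="amlmhvtxe" (len 9), cursors c1@2 c2@4, authorship .1.2.....
After op 2 (move_left): buffer="amlmhvtxe" (len 9), cursors c1@1 c2@3, authorship .1.2.....
After op 3 (insert('b')): buffer="abmlbmhvtxe" (len 11), cursors c1@2 c2@5, authorship .11.22.....
After op 4 (insert('p')): buffer="abpmlbpmhvtxe" (len 13), cursors c1@3 c2@7, authorship .111.222.....
After op 5 (move_right): buffer="abpmlbpmhvtxe" (len 13), cursors c1@4 c2@8, authorship .111.222.....
After op 6 (insert('l')): buffer="abpmllbpmlhvtxe" (len 15), cursors c1@5 c2@10, authorship .1111.2222.....

Answer: 5 10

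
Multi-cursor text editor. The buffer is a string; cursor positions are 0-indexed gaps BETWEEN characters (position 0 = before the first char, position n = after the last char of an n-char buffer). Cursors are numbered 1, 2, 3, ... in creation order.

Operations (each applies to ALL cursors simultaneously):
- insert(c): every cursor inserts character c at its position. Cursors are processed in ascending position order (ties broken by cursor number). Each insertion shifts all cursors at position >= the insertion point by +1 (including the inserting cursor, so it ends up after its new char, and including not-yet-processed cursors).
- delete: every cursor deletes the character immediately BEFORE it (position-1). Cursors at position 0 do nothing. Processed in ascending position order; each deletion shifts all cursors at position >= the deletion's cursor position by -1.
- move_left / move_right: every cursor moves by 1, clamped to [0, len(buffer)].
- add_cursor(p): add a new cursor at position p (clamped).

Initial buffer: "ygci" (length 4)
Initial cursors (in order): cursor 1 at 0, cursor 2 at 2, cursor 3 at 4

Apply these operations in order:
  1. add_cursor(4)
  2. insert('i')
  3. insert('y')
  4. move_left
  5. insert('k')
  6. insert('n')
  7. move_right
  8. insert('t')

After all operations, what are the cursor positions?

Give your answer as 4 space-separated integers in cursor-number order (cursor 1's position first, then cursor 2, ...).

Answer: 5 12 24 24

Derivation:
After op 1 (add_cursor(4)): buffer="ygci" (len 4), cursors c1@0 c2@2 c3@4 c4@4, authorship ....
After op 2 (insert('i')): buffer="iygiciii" (len 8), cursors c1@1 c2@4 c3@8 c4@8, authorship 1..2..34
After op 3 (insert('y')): buffer="iyygiyciiiyy" (len 12), cursors c1@2 c2@6 c3@12 c4@12, authorship 11..22..3434
After op 4 (move_left): buffer="iyygiyciiiyy" (len 12), cursors c1@1 c2@5 c3@11 c4@11, authorship 11..22..3434
After op 5 (insert('k')): buffer="ikyygikyciiiykky" (len 16), cursors c1@2 c2@7 c3@15 c4@15, authorship 111..222..343344
After op 6 (insert('n')): buffer="iknyygiknyciiiykknny" (len 20), cursors c1@3 c2@9 c3@19 c4@19, authorship 1111..2222..34334344
After op 7 (move_right): buffer="iknyygiknyciiiykknny" (len 20), cursors c1@4 c2@10 c3@20 c4@20, authorship 1111..2222..34334344
After op 8 (insert('t')): buffer="iknytygiknytciiiykknnytt" (len 24), cursors c1@5 c2@12 c3@24 c4@24, authorship 11111..22222..3433434434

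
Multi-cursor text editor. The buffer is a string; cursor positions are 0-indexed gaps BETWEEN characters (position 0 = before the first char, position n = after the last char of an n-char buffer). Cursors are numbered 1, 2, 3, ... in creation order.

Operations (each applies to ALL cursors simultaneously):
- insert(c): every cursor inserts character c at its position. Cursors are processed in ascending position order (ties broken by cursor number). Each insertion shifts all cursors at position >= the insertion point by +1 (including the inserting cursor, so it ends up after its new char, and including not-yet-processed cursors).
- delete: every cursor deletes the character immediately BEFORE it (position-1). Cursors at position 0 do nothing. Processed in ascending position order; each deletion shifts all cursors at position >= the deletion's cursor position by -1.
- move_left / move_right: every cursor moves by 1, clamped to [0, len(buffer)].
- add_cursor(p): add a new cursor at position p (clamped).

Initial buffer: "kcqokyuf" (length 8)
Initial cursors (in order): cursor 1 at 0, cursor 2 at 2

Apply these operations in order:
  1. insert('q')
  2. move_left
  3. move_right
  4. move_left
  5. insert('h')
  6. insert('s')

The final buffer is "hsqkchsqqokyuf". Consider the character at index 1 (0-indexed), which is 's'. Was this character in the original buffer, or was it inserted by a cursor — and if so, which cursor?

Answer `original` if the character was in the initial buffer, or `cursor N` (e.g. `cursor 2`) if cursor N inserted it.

Answer: cursor 1

Derivation:
After op 1 (insert('q')): buffer="qkcqqokyuf" (len 10), cursors c1@1 c2@4, authorship 1..2......
After op 2 (move_left): buffer="qkcqqokyuf" (len 10), cursors c1@0 c2@3, authorship 1..2......
After op 3 (move_right): buffer="qkcqqokyuf" (len 10), cursors c1@1 c2@4, authorship 1..2......
After op 4 (move_left): buffer="qkcqqokyuf" (len 10), cursors c1@0 c2@3, authorship 1..2......
After op 5 (insert('h')): buffer="hqkchqqokyuf" (len 12), cursors c1@1 c2@5, authorship 11..22......
After op 6 (insert('s')): buffer="hsqkchsqqokyuf" (len 14), cursors c1@2 c2@7, authorship 111..222......
Authorship (.=original, N=cursor N): 1 1 1 . . 2 2 2 . . . . . .
Index 1: author = 1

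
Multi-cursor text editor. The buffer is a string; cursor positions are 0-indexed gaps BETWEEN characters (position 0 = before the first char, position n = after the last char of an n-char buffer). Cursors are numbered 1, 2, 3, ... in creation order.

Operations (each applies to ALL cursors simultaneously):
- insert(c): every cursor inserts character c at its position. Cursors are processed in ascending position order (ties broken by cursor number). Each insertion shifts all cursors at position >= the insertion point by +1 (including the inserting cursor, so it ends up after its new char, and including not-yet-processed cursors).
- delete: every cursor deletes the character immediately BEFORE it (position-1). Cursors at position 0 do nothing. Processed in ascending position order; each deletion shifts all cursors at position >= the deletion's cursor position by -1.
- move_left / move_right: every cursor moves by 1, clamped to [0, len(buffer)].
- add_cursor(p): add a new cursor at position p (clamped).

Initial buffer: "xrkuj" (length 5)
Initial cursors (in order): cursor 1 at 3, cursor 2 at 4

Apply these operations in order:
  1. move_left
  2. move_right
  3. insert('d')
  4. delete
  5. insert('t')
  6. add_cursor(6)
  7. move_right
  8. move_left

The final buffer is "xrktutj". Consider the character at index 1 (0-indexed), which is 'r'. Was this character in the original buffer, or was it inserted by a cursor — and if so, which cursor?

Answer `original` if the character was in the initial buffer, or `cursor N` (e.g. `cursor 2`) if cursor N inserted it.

Answer: original

Derivation:
After op 1 (move_left): buffer="xrkuj" (len 5), cursors c1@2 c2@3, authorship .....
After op 2 (move_right): buffer="xrkuj" (len 5), cursors c1@3 c2@4, authorship .....
After op 3 (insert('d')): buffer="xrkdudj" (len 7), cursors c1@4 c2@6, authorship ...1.2.
After op 4 (delete): buffer="xrkuj" (len 5), cursors c1@3 c2@4, authorship .....
After op 5 (insert('t')): buffer="xrktutj" (len 7), cursors c1@4 c2@6, authorship ...1.2.
After op 6 (add_cursor(6)): buffer="xrktutj" (len 7), cursors c1@4 c2@6 c3@6, authorship ...1.2.
After op 7 (move_right): buffer="xrktutj" (len 7), cursors c1@5 c2@7 c3@7, authorship ...1.2.
After op 8 (move_left): buffer="xrktutj" (len 7), cursors c1@4 c2@6 c3@6, authorship ...1.2.
Authorship (.=original, N=cursor N): . . . 1 . 2 .
Index 1: author = original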